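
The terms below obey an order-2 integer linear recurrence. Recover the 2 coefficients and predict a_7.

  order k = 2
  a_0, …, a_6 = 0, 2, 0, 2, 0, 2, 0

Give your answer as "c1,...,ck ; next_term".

0,1 ; 2

  a_2 = 0·2 + 1·0 = 0
  a_3 = 0·0 + 1·2 = 2
  a_4 = 0·2 + 1·0 = 0
  a_5 = 0·0 + 1·2 = 2
  a_6 = 0·2 + 1·0 = 0
  a_7 = 0·0 + 1·2 = 2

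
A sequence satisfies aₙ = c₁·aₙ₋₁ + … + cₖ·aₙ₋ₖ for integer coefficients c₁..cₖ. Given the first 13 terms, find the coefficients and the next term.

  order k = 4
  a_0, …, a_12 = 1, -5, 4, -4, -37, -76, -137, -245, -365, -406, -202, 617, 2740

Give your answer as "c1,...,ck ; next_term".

3,-3,2,-3 ; 7183

  a_4 = 3·-4 + -3·4 + 2·-5 + -3·1 = -37
  a_5 = 3·-37 + -3·-4 + 2·4 + -3·-5 = -76
  a_6 = 3·-76 + -3·-37 + 2·-4 + -3·4 = -137
  a_7 = 3·-137 + -3·-76 + 2·-37 + -3·-4 = -245
  a_8 = 3·-245 + -3·-137 + 2·-76 + -3·-37 = -365
  a_9 = 3·-365 + -3·-245 + 2·-137 + -3·-76 = -406
  a_10 = 3·-406 + -3·-365 + 2·-245 + -3·-137 = -202
  a_11 = 3·-202 + -3·-406 + 2·-365 + -3·-245 = 617
  a_12 = 3·617 + -3·-202 + 2·-406 + -3·-365 = 2740
  a_13 = 3·2740 + -3·617 + 2·-202 + -3·-406 = 7183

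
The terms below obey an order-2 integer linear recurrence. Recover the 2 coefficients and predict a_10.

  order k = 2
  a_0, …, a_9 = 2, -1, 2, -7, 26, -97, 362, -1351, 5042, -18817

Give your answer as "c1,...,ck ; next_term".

  a_2 = -4·-1 + -1·2 = 2
  a_3 = -4·2 + -1·-1 = -7
  a_4 = -4·-7 + -1·2 = 26
  a_5 = -4·26 + -1·-7 = -97
  a_6 = -4·-97 + -1·26 = 362
  a_7 = -4·362 + -1·-97 = -1351
  a_8 = -4·-1351 + -1·362 = 5042
  a_9 = -4·5042 + -1·-1351 = -18817
  a_10 = -4·-18817 + -1·5042 = 70226

-4,-1 ; 70226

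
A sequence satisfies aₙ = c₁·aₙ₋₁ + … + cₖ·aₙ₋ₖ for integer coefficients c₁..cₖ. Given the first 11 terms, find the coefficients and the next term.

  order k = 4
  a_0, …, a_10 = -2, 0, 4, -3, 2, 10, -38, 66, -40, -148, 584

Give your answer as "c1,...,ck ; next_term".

-2,-2,2,-2 ; -1084

  a_4 = -2·-3 + -2·4 + 2·0 + -2·-2 = 2
  a_5 = -2·2 + -2·-3 + 2·4 + -2·0 = 10
  a_6 = -2·10 + -2·2 + 2·-3 + -2·4 = -38
  a_7 = -2·-38 + -2·10 + 2·2 + -2·-3 = 66
  a_8 = -2·66 + -2·-38 + 2·10 + -2·2 = -40
  a_9 = -2·-40 + -2·66 + 2·-38 + -2·10 = -148
  a_10 = -2·-148 + -2·-40 + 2·66 + -2·-38 = 584
  a_11 = -2·584 + -2·-148 + 2·-40 + -2·66 = -1084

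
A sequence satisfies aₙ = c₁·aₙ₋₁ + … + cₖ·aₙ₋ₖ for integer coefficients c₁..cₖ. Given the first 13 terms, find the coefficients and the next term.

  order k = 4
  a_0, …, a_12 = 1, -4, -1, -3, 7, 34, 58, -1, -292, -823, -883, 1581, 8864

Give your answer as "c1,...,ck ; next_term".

2,-3,-3,-2 ; 17280

  a_4 = 2·-3 + -3·-1 + -3·-4 + -2·1 = 7
  a_5 = 2·7 + -3·-3 + -3·-1 + -2·-4 = 34
  a_6 = 2·34 + -3·7 + -3·-3 + -2·-1 = 58
  a_7 = 2·58 + -3·34 + -3·7 + -2·-3 = -1
  a_8 = 2·-1 + -3·58 + -3·34 + -2·7 = -292
  a_9 = 2·-292 + -3·-1 + -3·58 + -2·34 = -823
  a_10 = 2·-823 + -3·-292 + -3·-1 + -2·58 = -883
  a_11 = 2·-883 + -3·-823 + -3·-292 + -2·-1 = 1581
  a_12 = 2·1581 + -3·-883 + -3·-823 + -2·-292 = 8864
  a_13 = 2·8864 + -3·1581 + -3·-883 + -2·-823 = 17280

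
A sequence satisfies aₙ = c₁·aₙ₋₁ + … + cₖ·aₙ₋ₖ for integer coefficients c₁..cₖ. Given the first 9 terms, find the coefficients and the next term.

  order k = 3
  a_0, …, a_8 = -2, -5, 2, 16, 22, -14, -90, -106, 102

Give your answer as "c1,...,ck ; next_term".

  a_3 = 1·2 + -2·-5 + -2·-2 = 16
  a_4 = 1·16 + -2·2 + -2·-5 = 22
  a_5 = 1·22 + -2·16 + -2·2 = -14
  a_6 = 1·-14 + -2·22 + -2·16 = -90
  a_7 = 1·-90 + -2·-14 + -2·22 = -106
  a_8 = 1·-106 + -2·-90 + -2·-14 = 102
  a_9 = 1·102 + -2·-106 + -2·-90 = 494

1,-2,-2 ; 494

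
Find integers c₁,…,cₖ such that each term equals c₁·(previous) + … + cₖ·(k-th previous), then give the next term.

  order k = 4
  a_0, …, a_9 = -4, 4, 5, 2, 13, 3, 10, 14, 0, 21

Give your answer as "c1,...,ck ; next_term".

0,1,1,-1 ; 4

  a_4 = 0·2 + 1·5 + 1·4 + -1·-4 = 13
  a_5 = 0·13 + 1·2 + 1·5 + -1·4 = 3
  a_6 = 0·3 + 1·13 + 1·2 + -1·5 = 10
  a_7 = 0·10 + 1·3 + 1·13 + -1·2 = 14
  a_8 = 0·14 + 1·10 + 1·3 + -1·13 = 0
  a_9 = 0·0 + 1·14 + 1·10 + -1·3 = 21
  a_10 = 0·21 + 1·0 + 1·14 + -1·10 = 4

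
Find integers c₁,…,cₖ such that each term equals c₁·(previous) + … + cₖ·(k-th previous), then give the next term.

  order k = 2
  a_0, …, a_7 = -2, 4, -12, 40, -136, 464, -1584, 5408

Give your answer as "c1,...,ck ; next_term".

-4,-2 ; -18464

  a_2 = -4·4 + -2·-2 = -12
  a_3 = -4·-12 + -2·4 = 40
  a_4 = -4·40 + -2·-12 = -136
  a_5 = -4·-136 + -2·40 = 464
  a_6 = -4·464 + -2·-136 = -1584
  a_7 = -4·-1584 + -2·464 = 5408
  a_8 = -4·5408 + -2·-1584 = -18464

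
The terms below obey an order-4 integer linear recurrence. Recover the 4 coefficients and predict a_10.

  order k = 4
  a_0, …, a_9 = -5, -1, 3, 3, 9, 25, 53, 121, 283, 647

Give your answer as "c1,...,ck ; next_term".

  a_4 = 2·3 + 0·3 + 2·-1 + -1·-5 = 9
  a_5 = 2·9 + 0·3 + 2·3 + -1·-1 = 25
  a_6 = 2·25 + 0·9 + 2·3 + -1·3 = 53
  a_7 = 2·53 + 0·25 + 2·9 + -1·3 = 121
  a_8 = 2·121 + 0·53 + 2·25 + -1·9 = 283
  a_9 = 2·283 + 0·121 + 2·53 + -1·25 = 647
  a_10 = 2·647 + 0·283 + 2·121 + -1·53 = 1483

2,0,2,-1 ; 1483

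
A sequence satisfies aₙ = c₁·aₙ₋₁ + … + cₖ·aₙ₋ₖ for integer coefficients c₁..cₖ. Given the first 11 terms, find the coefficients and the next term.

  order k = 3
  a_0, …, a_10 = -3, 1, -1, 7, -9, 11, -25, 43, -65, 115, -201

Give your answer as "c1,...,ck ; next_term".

-1,0,-2 ; 331

  a_3 = -1·-1 + 0·1 + -2·-3 = 7
  a_4 = -1·7 + 0·-1 + -2·1 = -9
  a_5 = -1·-9 + 0·7 + -2·-1 = 11
  a_6 = -1·11 + 0·-9 + -2·7 = -25
  a_7 = -1·-25 + 0·11 + -2·-9 = 43
  a_8 = -1·43 + 0·-25 + -2·11 = -65
  a_9 = -1·-65 + 0·43 + -2·-25 = 115
  a_10 = -1·115 + 0·-65 + -2·43 = -201
  a_11 = -1·-201 + 0·115 + -2·-65 = 331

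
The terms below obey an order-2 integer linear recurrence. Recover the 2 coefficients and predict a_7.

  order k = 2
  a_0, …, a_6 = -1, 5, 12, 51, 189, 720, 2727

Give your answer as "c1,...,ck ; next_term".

3,3 ; 10341

  a_2 = 3·5 + 3·-1 = 12
  a_3 = 3·12 + 3·5 = 51
  a_4 = 3·51 + 3·12 = 189
  a_5 = 3·189 + 3·51 = 720
  a_6 = 3·720 + 3·189 = 2727
  a_7 = 3·2727 + 3·720 = 10341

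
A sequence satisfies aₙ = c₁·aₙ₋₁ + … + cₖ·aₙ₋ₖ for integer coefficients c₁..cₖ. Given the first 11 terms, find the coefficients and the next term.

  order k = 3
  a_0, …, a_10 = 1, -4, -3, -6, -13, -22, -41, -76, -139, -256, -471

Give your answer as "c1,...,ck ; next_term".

  a_3 = 1·-3 + 1·-4 + 1·1 = -6
  a_4 = 1·-6 + 1·-3 + 1·-4 = -13
  a_5 = 1·-13 + 1·-6 + 1·-3 = -22
  a_6 = 1·-22 + 1·-13 + 1·-6 = -41
  a_7 = 1·-41 + 1·-22 + 1·-13 = -76
  a_8 = 1·-76 + 1·-41 + 1·-22 = -139
  a_9 = 1·-139 + 1·-76 + 1·-41 = -256
  a_10 = 1·-256 + 1·-139 + 1·-76 = -471
  a_11 = 1·-471 + 1·-256 + 1·-139 = -866

1,1,1 ; -866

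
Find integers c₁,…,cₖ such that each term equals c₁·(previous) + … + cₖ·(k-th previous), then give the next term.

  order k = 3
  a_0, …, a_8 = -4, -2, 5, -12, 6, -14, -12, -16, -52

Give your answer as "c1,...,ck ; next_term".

0,2,2 ; -56

  a_3 = 0·5 + 2·-2 + 2·-4 = -12
  a_4 = 0·-12 + 2·5 + 2·-2 = 6
  a_5 = 0·6 + 2·-12 + 2·5 = -14
  a_6 = 0·-14 + 2·6 + 2·-12 = -12
  a_7 = 0·-12 + 2·-14 + 2·6 = -16
  a_8 = 0·-16 + 2·-12 + 2·-14 = -52
  a_9 = 0·-52 + 2·-16 + 2·-12 = -56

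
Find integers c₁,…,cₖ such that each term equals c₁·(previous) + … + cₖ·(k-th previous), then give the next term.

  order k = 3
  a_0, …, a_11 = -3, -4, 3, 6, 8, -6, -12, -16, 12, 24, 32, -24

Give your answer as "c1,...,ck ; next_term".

  a_3 = 0·3 + 0·-4 + -2·-3 = 6
  a_4 = 0·6 + 0·3 + -2·-4 = 8
  a_5 = 0·8 + 0·6 + -2·3 = -6
  a_6 = 0·-6 + 0·8 + -2·6 = -12
  a_7 = 0·-12 + 0·-6 + -2·8 = -16
  a_8 = 0·-16 + 0·-12 + -2·-6 = 12
  a_9 = 0·12 + 0·-16 + -2·-12 = 24
  a_10 = 0·24 + 0·12 + -2·-16 = 32
  a_11 = 0·32 + 0·24 + -2·12 = -24
  a_12 = 0·-24 + 0·32 + -2·24 = -48

0,0,-2 ; -48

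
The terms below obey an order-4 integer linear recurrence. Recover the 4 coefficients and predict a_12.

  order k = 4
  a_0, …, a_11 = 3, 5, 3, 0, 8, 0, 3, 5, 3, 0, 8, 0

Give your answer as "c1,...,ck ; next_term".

  a_4 = -1·0 + 0·3 + 1·5 + 1·3 = 8
  a_5 = -1·8 + 0·0 + 1·3 + 1·5 = 0
  a_6 = -1·0 + 0·8 + 1·0 + 1·3 = 3
  a_7 = -1·3 + 0·0 + 1·8 + 1·0 = 5
  a_8 = -1·5 + 0·3 + 1·0 + 1·8 = 3
  a_9 = -1·3 + 0·5 + 1·3 + 1·0 = 0
  a_10 = -1·0 + 0·3 + 1·5 + 1·3 = 8
  a_11 = -1·8 + 0·0 + 1·3 + 1·5 = 0
  a_12 = -1·0 + 0·8 + 1·0 + 1·3 = 3

-1,0,1,1 ; 3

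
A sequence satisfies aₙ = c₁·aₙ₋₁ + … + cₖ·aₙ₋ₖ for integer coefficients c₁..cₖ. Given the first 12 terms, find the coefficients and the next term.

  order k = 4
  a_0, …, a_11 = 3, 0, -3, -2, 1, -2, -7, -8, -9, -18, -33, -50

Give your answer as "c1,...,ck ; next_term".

  a_4 = 1·-2 + 0·-3 + 1·0 + 1·3 = 1
  a_5 = 1·1 + 0·-2 + 1·-3 + 1·0 = -2
  a_6 = 1·-2 + 0·1 + 1·-2 + 1·-3 = -7
  a_7 = 1·-7 + 0·-2 + 1·1 + 1·-2 = -8
  a_8 = 1·-8 + 0·-7 + 1·-2 + 1·1 = -9
  a_9 = 1·-9 + 0·-8 + 1·-7 + 1·-2 = -18
  a_10 = 1·-18 + 0·-9 + 1·-8 + 1·-7 = -33
  a_11 = 1·-33 + 0·-18 + 1·-9 + 1·-8 = -50
  a_12 = 1·-50 + 0·-33 + 1·-18 + 1·-9 = -77

1,0,1,1 ; -77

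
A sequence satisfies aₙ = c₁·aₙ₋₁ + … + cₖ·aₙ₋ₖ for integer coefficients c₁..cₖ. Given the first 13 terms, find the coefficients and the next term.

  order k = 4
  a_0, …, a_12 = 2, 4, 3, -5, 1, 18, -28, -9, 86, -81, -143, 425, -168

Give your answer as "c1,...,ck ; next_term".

-2,-3,-1,2 ; -958

  a_4 = -2·-5 + -3·3 + -1·4 + 2·2 = 1
  a_5 = -2·1 + -3·-5 + -1·3 + 2·4 = 18
  a_6 = -2·18 + -3·1 + -1·-5 + 2·3 = -28
  a_7 = -2·-28 + -3·18 + -1·1 + 2·-5 = -9
  a_8 = -2·-9 + -3·-28 + -1·18 + 2·1 = 86
  a_9 = -2·86 + -3·-9 + -1·-28 + 2·18 = -81
  a_10 = -2·-81 + -3·86 + -1·-9 + 2·-28 = -143
  a_11 = -2·-143 + -3·-81 + -1·86 + 2·-9 = 425
  a_12 = -2·425 + -3·-143 + -1·-81 + 2·86 = -168
  a_13 = -2·-168 + -3·425 + -1·-143 + 2·-81 = -958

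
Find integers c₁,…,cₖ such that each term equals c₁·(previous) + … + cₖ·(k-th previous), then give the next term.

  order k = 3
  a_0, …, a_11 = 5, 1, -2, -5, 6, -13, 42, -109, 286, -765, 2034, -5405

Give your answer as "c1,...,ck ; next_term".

-2,1,-2 ; 14374

  a_3 = -2·-2 + 1·1 + -2·5 = -5
  a_4 = -2·-5 + 1·-2 + -2·1 = 6
  a_5 = -2·6 + 1·-5 + -2·-2 = -13
  a_6 = -2·-13 + 1·6 + -2·-5 = 42
  a_7 = -2·42 + 1·-13 + -2·6 = -109
  a_8 = -2·-109 + 1·42 + -2·-13 = 286
  a_9 = -2·286 + 1·-109 + -2·42 = -765
  a_10 = -2·-765 + 1·286 + -2·-109 = 2034
  a_11 = -2·2034 + 1·-765 + -2·286 = -5405
  a_12 = -2·-5405 + 1·2034 + -2·-765 = 14374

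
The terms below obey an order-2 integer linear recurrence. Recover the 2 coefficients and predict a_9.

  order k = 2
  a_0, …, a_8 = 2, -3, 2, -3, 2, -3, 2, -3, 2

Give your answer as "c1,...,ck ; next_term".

0,1 ; -3

  a_2 = 0·-3 + 1·2 = 2
  a_3 = 0·2 + 1·-3 = -3
  a_4 = 0·-3 + 1·2 = 2
  a_5 = 0·2 + 1·-3 = -3
  a_6 = 0·-3 + 1·2 = 2
  a_7 = 0·2 + 1·-3 = -3
  a_8 = 0·-3 + 1·2 = 2
  a_9 = 0·2 + 1·-3 = -3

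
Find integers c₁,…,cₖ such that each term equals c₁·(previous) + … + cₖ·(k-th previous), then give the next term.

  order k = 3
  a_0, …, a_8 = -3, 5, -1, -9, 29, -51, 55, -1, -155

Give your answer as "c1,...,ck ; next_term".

  a_3 = -2·-1 + -1·5 + 2·-3 = -9
  a_4 = -2·-9 + -1·-1 + 2·5 = 29
  a_5 = -2·29 + -1·-9 + 2·-1 = -51
  a_6 = -2·-51 + -1·29 + 2·-9 = 55
  a_7 = -2·55 + -1·-51 + 2·29 = -1
  a_8 = -2·-1 + -1·55 + 2·-51 = -155
  a_9 = -2·-155 + -1·-1 + 2·55 = 421

-2,-1,2 ; 421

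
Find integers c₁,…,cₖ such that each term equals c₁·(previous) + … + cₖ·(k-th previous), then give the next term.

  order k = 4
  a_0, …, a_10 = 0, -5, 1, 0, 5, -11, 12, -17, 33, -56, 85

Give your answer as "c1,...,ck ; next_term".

  a_4 = -1·0 + 0·1 + -1·-5 + 1·0 = 5
  a_5 = -1·5 + 0·0 + -1·1 + 1·-5 = -11
  a_6 = -1·-11 + 0·5 + -1·0 + 1·1 = 12
  a_7 = -1·12 + 0·-11 + -1·5 + 1·0 = -17
  a_8 = -1·-17 + 0·12 + -1·-11 + 1·5 = 33
  a_9 = -1·33 + 0·-17 + -1·12 + 1·-11 = -56
  a_10 = -1·-56 + 0·33 + -1·-17 + 1·12 = 85
  a_11 = -1·85 + 0·-56 + -1·33 + 1·-17 = -135

-1,0,-1,1 ; -135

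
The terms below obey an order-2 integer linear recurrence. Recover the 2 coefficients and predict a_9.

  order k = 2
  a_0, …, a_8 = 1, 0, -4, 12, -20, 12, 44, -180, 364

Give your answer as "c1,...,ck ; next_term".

  a_2 = -3·0 + -4·1 = -4
  a_3 = -3·-4 + -4·0 = 12
  a_4 = -3·12 + -4·-4 = -20
  a_5 = -3·-20 + -4·12 = 12
  a_6 = -3·12 + -4·-20 = 44
  a_7 = -3·44 + -4·12 = -180
  a_8 = -3·-180 + -4·44 = 364
  a_9 = -3·364 + -4·-180 = -372

-3,-4 ; -372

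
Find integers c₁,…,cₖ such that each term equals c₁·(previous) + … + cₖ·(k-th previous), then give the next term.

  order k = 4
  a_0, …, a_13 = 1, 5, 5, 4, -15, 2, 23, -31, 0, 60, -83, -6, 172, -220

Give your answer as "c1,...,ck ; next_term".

  a_4 = -1·4 + -2·5 + 0·5 + -1·1 = -15
  a_5 = -1·-15 + -2·4 + 0·5 + -1·5 = 2
  a_6 = -1·2 + -2·-15 + 0·4 + -1·5 = 23
  a_7 = -1·23 + -2·2 + 0·-15 + -1·4 = -31
  a_8 = -1·-31 + -2·23 + 0·2 + -1·-15 = 0
  a_9 = -1·0 + -2·-31 + 0·23 + -1·2 = 60
  a_10 = -1·60 + -2·0 + 0·-31 + -1·23 = -83
  a_11 = -1·-83 + -2·60 + 0·0 + -1·-31 = -6
  a_12 = -1·-6 + -2·-83 + 0·60 + -1·0 = 172
  a_13 = -1·172 + -2·-6 + 0·-83 + -1·60 = -220
  a_14 = -1·-220 + -2·172 + 0·-6 + -1·-83 = -41

-1,-2,0,-1 ; -41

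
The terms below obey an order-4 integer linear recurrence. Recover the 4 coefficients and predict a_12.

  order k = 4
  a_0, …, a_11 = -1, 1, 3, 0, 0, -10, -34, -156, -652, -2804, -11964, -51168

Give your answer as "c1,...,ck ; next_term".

4,2,-4,2 ; -218688

  a_4 = 4·0 + 2·3 + -4·1 + 2·-1 = 0
  a_5 = 4·0 + 2·0 + -4·3 + 2·1 = -10
  a_6 = 4·-10 + 2·0 + -4·0 + 2·3 = -34
  a_7 = 4·-34 + 2·-10 + -4·0 + 2·0 = -156
  a_8 = 4·-156 + 2·-34 + -4·-10 + 2·0 = -652
  a_9 = 4·-652 + 2·-156 + -4·-34 + 2·-10 = -2804
  a_10 = 4·-2804 + 2·-652 + -4·-156 + 2·-34 = -11964
  a_11 = 4·-11964 + 2·-2804 + -4·-652 + 2·-156 = -51168
  a_12 = 4·-51168 + 2·-11964 + -4·-2804 + 2·-652 = -218688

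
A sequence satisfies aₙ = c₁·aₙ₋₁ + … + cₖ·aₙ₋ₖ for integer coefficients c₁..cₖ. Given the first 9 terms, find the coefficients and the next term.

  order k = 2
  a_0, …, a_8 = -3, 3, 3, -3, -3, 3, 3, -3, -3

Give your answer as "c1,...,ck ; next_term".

  a_2 = 0·3 + -1·-3 = 3
  a_3 = 0·3 + -1·3 = -3
  a_4 = 0·-3 + -1·3 = -3
  a_5 = 0·-3 + -1·-3 = 3
  a_6 = 0·3 + -1·-3 = 3
  a_7 = 0·3 + -1·3 = -3
  a_8 = 0·-3 + -1·3 = -3
  a_9 = 0·-3 + -1·-3 = 3

0,-1 ; 3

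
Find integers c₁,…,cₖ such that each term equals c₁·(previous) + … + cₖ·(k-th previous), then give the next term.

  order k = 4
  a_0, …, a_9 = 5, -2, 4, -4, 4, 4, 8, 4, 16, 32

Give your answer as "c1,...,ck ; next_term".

1,0,1,2 ; 52

  a_4 = 1·-4 + 0·4 + 1·-2 + 2·5 = 4
  a_5 = 1·4 + 0·-4 + 1·4 + 2·-2 = 4
  a_6 = 1·4 + 0·4 + 1·-4 + 2·4 = 8
  a_7 = 1·8 + 0·4 + 1·4 + 2·-4 = 4
  a_8 = 1·4 + 0·8 + 1·4 + 2·4 = 16
  a_9 = 1·16 + 0·4 + 1·8 + 2·4 = 32
  a_10 = 1·32 + 0·16 + 1·4 + 2·8 = 52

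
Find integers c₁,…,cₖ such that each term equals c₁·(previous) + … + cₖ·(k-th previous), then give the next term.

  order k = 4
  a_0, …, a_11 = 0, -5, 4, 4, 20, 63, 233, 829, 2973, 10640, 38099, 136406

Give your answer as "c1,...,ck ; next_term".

  a_4 = 3·4 + 2·4 + 0·-5 + 1·0 = 20
  a_5 = 3·20 + 2·4 + 0·4 + 1·-5 = 63
  a_6 = 3·63 + 2·20 + 0·4 + 1·4 = 233
  a_7 = 3·233 + 2·63 + 0·20 + 1·4 = 829
  a_8 = 3·829 + 2·233 + 0·63 + 1·20 = 2973
  a_9 = 3·2973 + 2·829 + 0·233 + 1·63 = 10640
  a_10 = 3·10640 + 2·2973 + 0·829 + 1·233 = 38099
  a_11 = 3·38099 + 2·10640 + 0·2973 + 1·829 = 136406
  a_12 = 3·136406 + 2·38099 + 0·10640 + 1·2973 = 488389

3,2,0,1 ; 488389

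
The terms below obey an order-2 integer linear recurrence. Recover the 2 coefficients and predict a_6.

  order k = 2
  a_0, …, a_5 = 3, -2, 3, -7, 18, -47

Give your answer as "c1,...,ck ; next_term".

  a_2 = -3·-2 + -1·3 = 3
  a_3 = -3·3 + -1·-2 = -7
  a_4 = -3·-7 + -1·3 = 18
  a_5 = -3·18 + -1·-7 = -47
  a_6 = -3·-47 + -1·18 = 123

-3,-1 ; 123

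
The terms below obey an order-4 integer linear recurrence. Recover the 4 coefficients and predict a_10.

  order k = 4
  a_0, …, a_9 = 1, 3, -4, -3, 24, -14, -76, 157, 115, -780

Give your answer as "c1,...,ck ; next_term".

  a_4 = -1·-3 + -3·-4 + 2·3 + 3·1 = 24
  a_5 = -1·24 + -3·-3 + 2·-4 + 3·3 = -14
  a_6 = -1·-14 + -3·24 + 2·-3 + 3·-4 = -76
  a_7 = -1·-76 + -3·-14 + 2·24 + 3·-3 = 157
  a_8 = -1·157 + -3·-76 + 2·-14 + 3·24 = 115
  a_9 = -1·115 + -3·157 + 2·-76 + 3·-14 = -780
  a_10 = -1·-780 + -3·115 + 2·157 + 3·-76 = 521

-1,-3,2,3 ; 521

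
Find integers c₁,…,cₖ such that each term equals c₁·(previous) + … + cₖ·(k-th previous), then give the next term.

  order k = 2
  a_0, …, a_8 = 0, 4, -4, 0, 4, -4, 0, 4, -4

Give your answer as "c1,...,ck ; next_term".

-1,-1 ; 0

  a_2 = -1·4 + -1·0 = -4
  a_3 = -1·-4 + -1·4 = 0
  a_4 = -1·0 + -1·-4 = 4
  a_5 = -1·4 + -1·0 = -4
  a_6 = -1·-4 + -1·4 = 0
  a_7 = -1·0 + -1·-4 = 4
  a_8 = -1·4 + -1·0 = -4
  a_9 = -1·-4 + -1·4 = 0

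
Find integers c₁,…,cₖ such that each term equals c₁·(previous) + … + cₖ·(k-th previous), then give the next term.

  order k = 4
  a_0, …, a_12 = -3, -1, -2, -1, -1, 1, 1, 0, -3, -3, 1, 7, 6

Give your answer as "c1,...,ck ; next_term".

  a_4 = 1·-1 + -1·-2 + -1·-1 + 1·-3 = -1
  a_5 = 1·-1 + -1·-1 + -1·-2 + 1·-1 = 1
  a_6 = 1·1 + -1·-1 + -1·-1 + 1·-2 = 1
  a_7 = 1·1 + -1·1 + -1·-1 + 1·-1 = 0
  a_8 = 1·0 + -1·1 + -1·1 + 1·-1 = -3
  a_9 = 1·-3 + -1·0 + -1·1 + 1·1 = -3
  a_10 = 1·-3 + -1·-3 + -1·0 + 1·1 = 1
  a_11 = 1·1 + -1·-3 + -1·-3 + 1·0 = 7
  a_12 = 1·7 + -1·1 + -1·-3 + 1·-3 = 6
  a_13 = 1·6 + -1·7 + -1·1 + 1·-3 = -5

1,-1,-1,1 ; -5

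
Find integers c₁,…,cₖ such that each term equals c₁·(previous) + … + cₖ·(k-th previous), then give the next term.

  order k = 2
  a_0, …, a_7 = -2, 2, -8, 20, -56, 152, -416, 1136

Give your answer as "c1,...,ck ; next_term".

-2,2 ; -3104

  a_2 = -2·2 + 2·-2 = -8
  a_3 = -2·-8 + 2·2 = 20
  a_4 = -2·20 + 2·-8 = -56
  a_5 = -2·-56 + 2·20 = 152
  a_6 = -2·152 + 2·-56 = -416
  a_7 = -2·-416 + 2·152 = 1136
  a_8 = -2·1136 + 2·-416 = -3104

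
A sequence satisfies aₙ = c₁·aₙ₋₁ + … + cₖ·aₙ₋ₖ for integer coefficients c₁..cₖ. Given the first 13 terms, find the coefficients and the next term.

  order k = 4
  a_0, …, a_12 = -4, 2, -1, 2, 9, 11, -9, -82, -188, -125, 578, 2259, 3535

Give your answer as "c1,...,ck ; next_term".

  a_4 = 2·2 + -3·-1 + -3·2 + -2·-4 = 9
  a_5 = 2·9 + -3·2 + -3·-1 + -2·2 = 11
  a_6 = 2·11 + -3·9 + -3·2 + -2·-1 = -9
  a_7 = 2·-9 + -3·11 + -3·9 + -2·2 = -82
  a_8 = 2·-82 + -3·-9 + -3·11 + -2·9 = -188
  a_9 = 2·-188 + -3·-82 + -3·-9 + -2·11 = -125
  a_10 = 2·-125 + -3·-188 + -3·-82 + -2·-9 = 578
  a_11 = 2·578 + -3·-125 + -3·-188 + -2·-82 = 2259
  a_12 = 2·2259 + -3·578 + -3·-125 + -2·-188 = 3535
  a_13 = 2·3535 + -3·2259 + -3·578 + -2·-125 = -1191

2,-3,-3,-2 ; -1191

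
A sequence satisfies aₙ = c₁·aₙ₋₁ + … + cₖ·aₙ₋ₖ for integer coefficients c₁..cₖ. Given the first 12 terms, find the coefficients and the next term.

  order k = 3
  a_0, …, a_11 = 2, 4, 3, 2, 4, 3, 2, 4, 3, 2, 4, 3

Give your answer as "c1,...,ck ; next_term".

0,0,1 ; 2

  a_3 = 0·3 + 0·4 + 1·2 = 2
  a_4 = 0·2 + 0·3 + 1·4 = 4
  a_5 = 0·4 + 0·2 + 1·3 = 3
  a_6 = 0·3 + 0·4 + 1·2 = 2
  a_7 = 0·2 + 0·3 + 1·4 = 4
  a_8 = 0·4 + 0·2 + 1·3 = 3
  a_9 = 0·3 + 0·4 + 1·2 = 2
  a_10 = 0·2 + 0·3 + 1·4 = 4
  a_11 = 0·4 + 0·2 + 1·3 = 3
  a_12 = 0·3 + 0·4 + 1·2 = 2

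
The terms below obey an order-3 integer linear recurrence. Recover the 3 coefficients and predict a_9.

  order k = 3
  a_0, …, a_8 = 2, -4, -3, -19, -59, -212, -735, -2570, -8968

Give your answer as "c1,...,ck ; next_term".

  a_3 = 3·-3 + 2·-4 + -1·2 = -19
  a_4 = 3·-19 + 2·-3 + -1·-4 = -59
  a_5 = 3·-59 + 2·-19 + -1·-3 = -212
  a_6 = 3·-212 + 2·-59 + -1·-19 = -735
  a_7 = 3·-735 + 2·-212 + -1·-59 = -2570
  a_8 = 3·-2570 + 2·-735 + -1·-212 = -8968
  a_9 = 3·-8968 + 2·-2570 + -1·-735 = -31309

3,2,-1 ; -31309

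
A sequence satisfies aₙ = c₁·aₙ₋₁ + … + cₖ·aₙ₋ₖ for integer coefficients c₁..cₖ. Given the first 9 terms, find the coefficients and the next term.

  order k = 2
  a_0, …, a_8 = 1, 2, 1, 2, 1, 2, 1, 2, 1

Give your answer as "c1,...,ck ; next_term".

  a_2 = 0·2 + 1·1 = 1
  a_3 = 0·1 + 1·2 = 2
  a_4 = 0·2 + 1·1 = 1
  a_5 = 0·1 + 1·2 = 2
  a_6 = 0·2 + 1·1 = 1
  a_7 = 0·1 + 1·2 = 2
  a_8 = 0·2 + 1·1 = 1
  a_9 = 0·1 + 1·2 = 2

0,1 ; 2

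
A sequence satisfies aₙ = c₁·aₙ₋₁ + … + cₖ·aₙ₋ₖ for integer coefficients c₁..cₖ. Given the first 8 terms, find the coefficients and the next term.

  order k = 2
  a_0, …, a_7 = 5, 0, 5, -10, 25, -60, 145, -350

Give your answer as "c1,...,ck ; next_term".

  a_2 = -2·0 + 1·5 = 5
  a_3 = -2·5 + 1·0 = -10
  a_4 = -2·-10 + 1·5 = 25
  a_5 = -2·25 + 1·-10 = -60
  a_6 = -2·-60 + 1·25 = 145
  a_7 = -2·145 + 1·-60 = -350
  a_8 = -2·-350 + 1·145 = 845

-2,1 ; 845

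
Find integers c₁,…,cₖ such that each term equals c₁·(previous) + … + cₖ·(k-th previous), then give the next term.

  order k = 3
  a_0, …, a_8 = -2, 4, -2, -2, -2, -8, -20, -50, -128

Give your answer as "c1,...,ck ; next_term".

2,1,1 ; -326

  a_3 = 2·-2 + 1·4 + 1·-2 = -2
  a_4 = 2·-2 + 1·-2 + 1·4 = -2
  a_5 = 2·-2 + 1·-2 + 1·-2 = -8
  a_6 = 2·-8 + 1·-2 + 1·-2 = -20
  a_7 = 2·-20 + 1·-8 + 1·-2 = -50
  a_8 = 2·-50 + 1·-20 + 1·-8 = -128
  a_9 = 2·-128 + 1·-50 + 1·-20 = -326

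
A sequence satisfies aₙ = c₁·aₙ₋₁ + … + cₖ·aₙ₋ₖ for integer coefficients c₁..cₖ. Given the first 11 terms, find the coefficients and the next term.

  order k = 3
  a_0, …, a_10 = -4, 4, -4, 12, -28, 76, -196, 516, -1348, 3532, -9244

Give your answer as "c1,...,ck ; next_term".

  a_3 = -2·-4 + 2·4 + 1·-4 = 12
  a_4 = -2·12 + 2·-4 + 1·4 = -28
  a_5 = -2·-28 + 2·12 + 1·-4 = 76
  a_6 = -2·76 + 2·-28 + 1·12 = -196
  a_7 = -2·-196 + 2·76 + 1·-28 = 516
  a_8 = -2·516 + 2·-196 + 1·76 = -1348
  a_9 = -2·-1348 + 2·516 + 1·-196 = 3532
  a_10 = -2·3532 + 2·-1348 + 1·516 = -9244
  a_11 = -2·-9244 + 2·3532 + 1·-1348 = 24204

-2,2,1 ; 24204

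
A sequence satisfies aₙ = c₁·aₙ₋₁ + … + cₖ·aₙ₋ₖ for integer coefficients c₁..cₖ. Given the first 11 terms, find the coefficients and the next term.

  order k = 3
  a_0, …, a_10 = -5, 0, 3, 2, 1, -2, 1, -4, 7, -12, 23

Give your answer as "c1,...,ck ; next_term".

-1,1,-1 ; -42

  a_3 = -1·3 + 1·0 + -1·-5 = 2
  a_4 = -1·2 + 1·3 + -1·0 = 1
  a_5 = -1·1 + 1·2 + -1·3 = -2
  a_6 = -1·-2 + 1·1 + -1·2 = 1
  a_7 = -1·1 + 1·-2 + -1·1 = -4
  a_8 = -1·-4 + 1·1 + -1·-2 = 7
  a_9 = -1·7 + 1·-4 + -1·1 = -12
  a_10 = -1·-12 + 1·7 + -1·-4 = 23
  a_11 = -1·23 + 1·-12 + -1·7 = -42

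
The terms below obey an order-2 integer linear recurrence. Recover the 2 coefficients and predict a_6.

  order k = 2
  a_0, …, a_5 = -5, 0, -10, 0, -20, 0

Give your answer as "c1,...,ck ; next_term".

0,2 ; -40

  a_2 = 0·0 + 2·-5 = -10
  a_3 = 0·-10 + 2·0 = 0
  a_4 = 0·0 + 2·-10 = -20
  a_5 = 0·-20 + 2·0 = 0
  a_6 = 0·0 + 2·-20 = -40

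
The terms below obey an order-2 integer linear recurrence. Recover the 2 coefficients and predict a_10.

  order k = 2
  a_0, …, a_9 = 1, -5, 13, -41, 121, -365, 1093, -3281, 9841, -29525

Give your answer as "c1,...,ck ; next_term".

-2,3 ; 88573

  a_2 = -2·-5 + 3·1 = 13
  a_3 = -2·13 + 3·-5 = -41
  a_4 = -2·-41 + 3·13 = 121
  a_5 = -2·121 + 3·-41 = -365
  a_6 = -2·-365 + 3·121 = 1093
  a_7 = -2·1093 + 3·-365 = -3281
  a_8 = -2·-3281 + 3·1093 = 9841
  a_9 = -2·9841 + 3·-3281 = -29525
  a_10 = -2·-29525 + 3·9841 = 88573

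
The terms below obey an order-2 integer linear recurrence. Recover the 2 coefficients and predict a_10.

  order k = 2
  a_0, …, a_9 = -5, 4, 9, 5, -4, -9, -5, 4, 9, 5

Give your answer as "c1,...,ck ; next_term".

  a_2 = 1·4 + -1·-5 = 9
  a_3 = 1·9 + -1·4 = 5
  a_4 = 1·5 + -1·9 = -4
  a_5 = 1·-4 + -1·5 = -9
  a_6 = 1·-9 + -1·-4 = -5
  a_7 = 1·-5 + -1·-9 = 4
  a_8 = 1·4 + -1·-5 = 9
  a_9 = 1·9 + -1·4 = 5
  a_10 = 1·5 + -1·9 = -4

1,-1 ; -4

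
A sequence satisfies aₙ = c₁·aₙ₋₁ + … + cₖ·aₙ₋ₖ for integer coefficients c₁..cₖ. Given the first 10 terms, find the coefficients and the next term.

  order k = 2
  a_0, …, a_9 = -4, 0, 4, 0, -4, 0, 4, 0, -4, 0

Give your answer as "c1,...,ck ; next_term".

0,-1 ; 4

  a_2 = 0·0 + -1·-4 = 4
  a_3 = 0·4 + -1·0 = 0
  a_4 = 0·0 + -1·4 = -4
  a_5 = 0·-4 + -1·0 = 0
  a_6 = 0·0 + -1·-4 = 4
  a_7 = 0·4 + -1·0 = 0
  a_8 = 0·0 + -1·4 = -4
  a_9 = 0·-4 + -1·0 = 0
  a_10 = 0·0 + -1·-4 = 4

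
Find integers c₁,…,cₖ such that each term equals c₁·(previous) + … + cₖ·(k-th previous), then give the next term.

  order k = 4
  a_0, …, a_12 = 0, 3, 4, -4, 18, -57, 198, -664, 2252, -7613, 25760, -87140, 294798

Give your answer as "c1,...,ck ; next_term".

-2,4,-2,1 ; -997289

  a_4 = -2·-4 + 4·4 + -2·3 + 1·0 = 18
  a_5 = -2·18 + 4·-4 + -2·4 + 1·3 = -57
  a_6 = -2·-57 + 4·18 + -2·-4 + 1·4 = 198
  a_7 = -2·198 + 4·-57 + -2·18 + 1·-4 = -664
  a_8 = -2·-664 + 4·198 + -2·-57 + 1·18 = 2252
  a_9 = -2·2252 + 4·-664 + -2·198 + 1·-57 = -7613
  a_10 = -2·-7613 + 4·2252 + -2·-664 + 1·198 = 25760
  a_11 = -2·25760 + 4·-7613 + -2·2252 + 1·-664 = -87140
  a_12 = -2·-87140 + 4·25760 + -2·-7613 + 1·2252 = 294798
  a_13 = -2·294798 + 4·-87140 + -2·25760 + 1·-7613 = -997289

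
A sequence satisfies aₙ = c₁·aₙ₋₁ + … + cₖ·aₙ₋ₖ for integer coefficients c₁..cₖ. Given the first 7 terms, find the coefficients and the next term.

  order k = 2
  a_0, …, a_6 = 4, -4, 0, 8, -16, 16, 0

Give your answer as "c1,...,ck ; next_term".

-2,-2 ; -32

  a_2 = -2·-4 + -2·4 = 0
  a_3 = -2·0 + -2·-4 = 8
  a_4 = -2·8 + -2·0 = -16
  a_5 = -2·-16 + -2·8 = 16
  a_6 = -2·16 + -2·-16 = 0
  a_7 = -2·0 + -2·16 = -32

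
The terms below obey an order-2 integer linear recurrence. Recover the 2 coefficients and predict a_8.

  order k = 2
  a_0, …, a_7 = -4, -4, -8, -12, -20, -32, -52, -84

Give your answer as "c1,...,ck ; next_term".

1,1 ; -136

  a_2 = 1·-4 + 1·-4 = -8
  a_3 = 1·-8 + 1·-4 = -12
  a_4 = 1·-12 + 1·-8 = -20
  a_5 = 1·-20 + 1·-12 = -32
  a_6 = 1·-32 + 1·-20 = -52
  a_7 = 1·-52 + 1·-32 = -84
  a_8 = 1·-84 + 1·-52 = -136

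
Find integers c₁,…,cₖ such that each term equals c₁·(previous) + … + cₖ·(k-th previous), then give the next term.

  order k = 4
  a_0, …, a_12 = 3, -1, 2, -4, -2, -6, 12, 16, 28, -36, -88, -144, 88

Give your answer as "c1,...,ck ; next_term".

0,0,-4,-2 ; 424

  a_4 = 0·-4 + 0·2 + -4·-1 + -2·3 = -2
  a_5 = 0·-2 + 0·-4 + -4·2 + -2·-1 = -6
  a_6 = 0·-6 + 0·-2 + -4·-4 + -2·2 = 12
  a_7 = 0·12 + 0·-6 + -4·-2 + -2·-4 = 16
  a_8 = 0·16 + 0·12 + -4·-6 + -2·-2 = 28
  a_9 = 0·28 + 0·16 + -4·12 + -2·-6 = -36
  a_10 = 0·-36 + 0·28 + -4·16 + -2·12 = -88
  a_11 = 0·-88 + 0·-36 + -4·28 + -2·16 = -144
  a_12 = 0·-144 + 0·-88 + -4·-36 + -2·28 = 88
  a_13 = 0·88 + 0·-144 + -4·-88 + -2·-36 = 424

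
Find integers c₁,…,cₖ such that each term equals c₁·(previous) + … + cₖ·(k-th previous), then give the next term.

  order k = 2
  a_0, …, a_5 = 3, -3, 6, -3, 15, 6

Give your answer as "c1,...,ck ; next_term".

  a_2 = 1·-3 + 3·3 = 6
  a_3 = 1·6 + 3·-3 = -3
  a_4 = 1·-3 + 3·6 = 15
  a_5 = 1·15 + 3·-3 = 6
  a_6 = 1·6 + 3·15 = 51

1,3 ; 51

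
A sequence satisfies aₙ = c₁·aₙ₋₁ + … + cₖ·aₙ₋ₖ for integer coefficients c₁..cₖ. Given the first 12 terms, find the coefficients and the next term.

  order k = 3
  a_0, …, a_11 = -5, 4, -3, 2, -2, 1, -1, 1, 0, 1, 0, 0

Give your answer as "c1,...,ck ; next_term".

  a_3 = 1·-3 + 0·4 + -1·-5 = 2
  a_4 = 1·2 + 0·-3 + -1·4 = -2
  a_5 = 1·-2 + 0·2 + -1·-3 = 1
  a_6 = 1·1 + 0·-2 + -1·2 = -1
  a_7 = 1·-1 + 0·1 + -1·-2 = 1
  a_8 = 1·1 + 0·-1 + -1·1 = 0
  a_9 = 1·0 + 0·1 + -1·-1 = 1
  a_10 = 1·1 + 0·0 + -1·1 = 0
  a_11 = 1·0 + 0·1 + -1·0 = 0
  a_12 = 1·0 + 0·0 + -1·1 = -1

1,0,-1 ; -1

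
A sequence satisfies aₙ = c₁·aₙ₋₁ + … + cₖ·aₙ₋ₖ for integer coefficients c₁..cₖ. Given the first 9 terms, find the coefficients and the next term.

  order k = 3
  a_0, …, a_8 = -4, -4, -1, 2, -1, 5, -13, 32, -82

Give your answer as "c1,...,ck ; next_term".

  a_3 = -2·-1 + 1·-4 + -1·-4 = 2
  a_4 = -2·2 + 1·-1 + -1·-4 = -1
  a_5 = -2·-1 + 1·2 + -1·-1 = 5
  a_6 = -2·5 + 1·-1 + -1·2 = -13
  a_7 = -2·-13 + 1·5 + -1·-1 = 32
  a_8 = -2·32 + 1·-13 + -1·5 = -82
  a_9 = -2·-82 + 1·32 + -1·-13 = 209

-2,1,-1 ; 209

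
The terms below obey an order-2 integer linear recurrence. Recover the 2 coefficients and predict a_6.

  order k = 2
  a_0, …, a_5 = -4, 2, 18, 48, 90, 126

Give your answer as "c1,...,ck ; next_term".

  a_2 = 3·2 + -3·-4 = 18
  a_3 = 3·18 + -3·2 = 48
  a_4 = 3·48 + -3·18 = 90
  a_5 = 3·90 + -3·48 = 126
  a_6 = 3·126 + -3·90 = 108

3,-3 ; 108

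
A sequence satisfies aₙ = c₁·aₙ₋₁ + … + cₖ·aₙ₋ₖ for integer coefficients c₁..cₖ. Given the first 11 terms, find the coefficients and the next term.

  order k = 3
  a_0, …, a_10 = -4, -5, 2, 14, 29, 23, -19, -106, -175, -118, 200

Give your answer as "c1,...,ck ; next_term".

  a_3 = 1·2 + 0·-5 + -3·-4 = 14
  a_4 = 1·14 + 0·2 + -3·-5 = 29
  a_5 = 1·29 + 0·14 + -3·2 = 23
  a_6 = 1·23 + 0·29 + -3·14 = -19
  a_7 = 1·-19 + 0·23 + -3·29 = -106
  a_8 = 1·-106 + 0·-19 + -3·23 = -175
  a_9 = 1·-175 + 0·-106 + -3·-19 = -118
  a_10 = 1·-118 + 0·-175 + -3·-106 = 200
  a_11 = 1·200 + 0·-118 + -3·-175 = 725

1,0,-3 ; 725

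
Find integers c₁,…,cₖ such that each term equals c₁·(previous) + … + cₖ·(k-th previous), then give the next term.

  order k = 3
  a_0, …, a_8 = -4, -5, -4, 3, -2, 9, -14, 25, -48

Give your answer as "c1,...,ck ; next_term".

  a_3 = -1·-4 + 1·-5 + -1·-4 = 3
  a_4 = -1·3 + 1·-4 + -1·-5 = -2
  a_5 = -1·-2 + 1·3 + -1·-4 = 9
  a_6 = -1·9 + 1·-2 + -1·3 = -14
  a_7 = -1·-14 + 1·9 + -1·-2 = 25
  a_8 = -1·25 + 1·-14 + -1·9 = -48
  a_9 = -1·-48 + 1·25 + -1·-14 = 87

-1,1,-1 ; 87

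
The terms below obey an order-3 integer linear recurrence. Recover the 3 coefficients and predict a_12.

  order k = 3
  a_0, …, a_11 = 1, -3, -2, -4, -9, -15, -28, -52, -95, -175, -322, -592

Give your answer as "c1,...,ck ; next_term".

  a_3 = 1·-2 + 1·-3 + 1·1 = -4
  a_4 = 1·-4 + 1·-2 + 1·-3 = -9
  a_5 = 1·-9 + 1·-4 + 1·-2 = -15
  a_6 = 1·-15 + 1·-9 + 1·-4 = -28
  a_7 = 1·-28 + 1·-15 + 1·-9 = -52
  a_8 = 1·-52 + 1·-28 + 1·-15 = -95
  a_9 = 1·-95 + 1·-52 + 1·-28 = -175
  a_10 = 1·-175 + 1·-95 + 1·-52 = -322
  a_11 = 1·-322 + 1·-175 + 1·-95 = -592
  a_12 = 1·-592 + 1·-322 + 1·-175 = -1089

1,1,1 ; -1089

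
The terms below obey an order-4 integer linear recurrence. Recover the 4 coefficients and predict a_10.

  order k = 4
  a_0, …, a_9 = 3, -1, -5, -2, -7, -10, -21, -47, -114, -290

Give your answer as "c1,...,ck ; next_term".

  a_4 = 3·-2 + 0·-5 + -2·-1 + -1·3 = -7
  a_5 = 3·-7 + 0·-2 + -2·-5 + -1·-1 = -10
  a_6 = 3·-10 + 0·-7 + -2·-2 + -1·-5 = -21
  a_7 = 3·-21 + 0·-10 + -2·-7 + -1·-2 = -47
  a_8 = 3·-47 + 0·-21 + -2·-10 + -1·-7 = -114
  a_9 = 3·-114 + 0·-47 + -2·-21 + -1·-10 = -290
  a_10 = 3·-290 + 0·-114 + -2·-47 + -1·-21 = -755

3,0,-2,-1 ; -755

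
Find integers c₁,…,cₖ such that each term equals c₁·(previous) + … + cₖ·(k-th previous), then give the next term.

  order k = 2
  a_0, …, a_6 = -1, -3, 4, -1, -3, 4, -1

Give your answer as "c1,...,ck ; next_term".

-1,-1 ; -3

  a_2 = -1·-3 + -1·-1 = 4
  a_3 = -1·4 + -1·-3 = -1
  a_4 = -1·-1 + -1·4 = -3
  a_5 = -1·-3 + -1·-1 = 4
  a_6 = -1·4 + -1·-3 = -1
  a_7 = -1·-1 + -1·4 = -3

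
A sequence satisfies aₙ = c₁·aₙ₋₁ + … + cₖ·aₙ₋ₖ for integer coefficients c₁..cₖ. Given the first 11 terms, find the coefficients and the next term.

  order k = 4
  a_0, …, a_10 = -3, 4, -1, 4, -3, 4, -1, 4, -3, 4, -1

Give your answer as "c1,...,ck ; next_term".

0,0,0,1 ; 4

  a_4 = 0·4 + 0·-1 + 0·4 + 1·-3 = -3
  a_5 = 0·-3 + 0·4 + 0·-1 + 1·4 = 4
  a_6 = 0·4 + 0·-3 + 0·4 + 1·-1 = -1
  a_7 = 0·-1 + 0·4 + 0·-3 + 1·4 = 4
  a_8 = 0·4 + 0·-1 + 0·4 + 1·-3 = -3
  a_9 = 0·-3 + 0·4 + 0·-1 + 1·4 = 4
  a_10 = 0·4 + 0·-3 + 0·4 + 1·-1 = -1
  a_11 = 0·-1 + 0·4 + 0·-3 + 1·4 = 4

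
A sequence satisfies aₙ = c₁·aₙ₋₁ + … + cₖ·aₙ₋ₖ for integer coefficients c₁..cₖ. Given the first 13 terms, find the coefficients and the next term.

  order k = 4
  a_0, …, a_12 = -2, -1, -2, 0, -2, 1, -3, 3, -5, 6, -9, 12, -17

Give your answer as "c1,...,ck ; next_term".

  a_4 = -1·0 + 0·-2 + 0·-1 + 1·-2 = -2
  a_5 = -1·-2 + 0·0 + 0·-2 + 1·-1 = 1
  a_6 = -1·1 + 0·-2 + 0·0 + 1·-2 = -3
  a_7 = -1·-3 + 0·1 + 0·-2 + 1·0 = 3
  a_8 = -1·3 + 0·-3 + 0·1 + 1·-2 = -5
  a_9 = -1·-5 + 0·3 + 0·-3 + 1·1 = 6
  a_10 = -1·6 + 0·-5 + 0·3 + 1·-3 = -9
  a_11 = -1·-9 + 0·6 + 0·-5 + 1·3 = 12
  a_12 = -1·12 + 0·-9 + 0·6 + 1·-5 = -17
  a_13 = -1·-17 + 0·12 + 0·-9 + 1·6 = 23

-1,0,0,1 ; 23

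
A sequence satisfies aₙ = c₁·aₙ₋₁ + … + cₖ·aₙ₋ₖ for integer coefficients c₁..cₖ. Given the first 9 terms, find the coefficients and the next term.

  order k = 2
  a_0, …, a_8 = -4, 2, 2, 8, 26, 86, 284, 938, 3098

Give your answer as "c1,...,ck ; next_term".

3,1 ; 10232

  a_2 = 3·2 + 1·-4 = 2
  a_3 = 3·2 + 1·2 = 8
  a_4 = 3·8 + 1·2 = 26
  a_5 = 3·26 + 1·8 = 86
  a_6 = 3·86 + 1·26 = 284
  a_7 = 3·284 + 1·86 = 938
  a_8 = 3·938 + 1·284 = 3098
  a_9 = 3·3098 + 1·938 = 10232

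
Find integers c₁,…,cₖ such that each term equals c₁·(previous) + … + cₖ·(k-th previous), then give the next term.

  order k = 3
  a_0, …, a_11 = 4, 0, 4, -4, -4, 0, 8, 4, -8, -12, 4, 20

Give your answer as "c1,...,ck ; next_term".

0,-1,-1 ; 8

  a_3 = 0·4 + -1·0 + -1·4 = -4
  a_4 = 0·-4 + -1·4 + -1·0 = -4
  a_5 = 0·-4 + -1·-4 + -1·4 = 0
  a_6 = 0·0 + -1·-4 + -1·-4 = 8
  a_7 = 0·8 + -1·0 + -1·-4 = 4
  a_8 = 0·4 + -1·8 + -1·0 = -8
  a_9 = 0·-8 + -1·4 + -1·8 = -12
  a_10 = 0·-12 + -1·-8 + -1·4 = 4
  a_11 = 0·4 + -1·-12 + -1·-8 = 20
  a_12 = 0·20 + -1·4 + -1·-12 = 8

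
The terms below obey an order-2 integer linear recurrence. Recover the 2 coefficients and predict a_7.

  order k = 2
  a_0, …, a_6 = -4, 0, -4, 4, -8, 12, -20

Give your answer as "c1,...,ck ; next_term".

-1,1 ; 32

  a_2 = -1·0 + 1·-4 = -4
  a_3 = -1·-4 + 1·0 = 4
  a_4 = -1·4 + 1·-4 = -8
  a_5 = -1·-8 + 1·4 = 12
  a_6 = -1·12 + 1·-8 = -20
  a_7 = -1·-20 + 1·12 = 32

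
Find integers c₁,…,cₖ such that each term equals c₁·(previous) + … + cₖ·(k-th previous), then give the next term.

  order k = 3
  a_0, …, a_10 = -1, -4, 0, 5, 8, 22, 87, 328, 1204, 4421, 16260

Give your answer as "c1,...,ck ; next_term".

  a_3 = 4·0 + -2·-4 + 3·-1 = 5
  a_4 = 4·5 + -2·0 + 3·-4 = 8
  a_5 = 4·8 + -2·5 + 3·0 = 22
  a_6 = 4·22 + -2·8 + 3·5 = 87
  a_7 = 4·87 + -2·22 + 3·8 = 328
  a_8 = 4·328 + -2·87 + 3·22 = 1204
  a_9 = 4·1204 + -2·328 + 3·87 = 4421
  a_10 = 4·4421 + -2·1204 + 3·328 = 16260
  a_11 = 4·16260 + -2·4421 + 3·1204 = 59810

4,-2,3 ; 59810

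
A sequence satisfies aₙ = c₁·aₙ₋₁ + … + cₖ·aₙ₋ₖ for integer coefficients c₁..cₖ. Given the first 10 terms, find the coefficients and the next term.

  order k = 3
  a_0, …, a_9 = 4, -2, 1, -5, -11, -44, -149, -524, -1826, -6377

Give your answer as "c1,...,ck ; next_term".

  a_3 = 3·1 + 2·-2 + -1·4 = -5
  a_4 = 3·-5 + 2·1 + -1·-2 = -11
  a_5 = 3·-11 + 2·-5 + -1·1 = -44
  a_6 = 3·-44 + 2·-11 + -1·-5 = -149
  a_7 = 3·-149 + 2·-44 + -1·-11 = -524
  a_8 = 3·-524 + 2·-149 + -1·-44 = -1826
  a_9 = 3·-1826 + 2·-524 + -1·-149 = -6377
  a_10 = 3·-6377 + 2·-1826 + -1·-524 = -22259

3,2,-1 ; -22259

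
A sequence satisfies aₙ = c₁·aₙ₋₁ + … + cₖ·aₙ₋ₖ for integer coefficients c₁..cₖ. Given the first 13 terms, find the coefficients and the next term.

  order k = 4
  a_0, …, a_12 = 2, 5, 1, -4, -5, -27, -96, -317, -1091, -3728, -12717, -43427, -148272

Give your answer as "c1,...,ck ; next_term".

  a_4 = 3·-4 + 1·1 + 2·5 + -2·2 = -5
  a_5 = 3·-5 + 1·-4 + 2·1 + -2·5 = -27
  a_6 = 3·-27 + 1·-5 + 2·-4 + -2·1 = -96
  a_7 = 3·-96 + 1·-27 + 2·-5 + -2·-4 = -317
  a_8 = 3·-317 + 1·-96 + 2·-27 + -2·-5 = -1091
  a_9 = 3·-1091 + 1·-317 + 2·-96 + -2·-27 = -3728
  a_10 = 3·-3728 + 1·-1091 + 2·-317 + -2·-96 = -12717
  a_11 = 3·-12717 + 1·-3728 + 2·-1091 + -2·-317 = -43427
  a_12 = 3·-43427 + 1·-12717 + 2·-3728 + -2·-1091 = -148272
  a_13 = 3·-148272 + 1·-43427 + 2·-12717 + -2·-3728 = -506221

3,1,2,-2 ; -506221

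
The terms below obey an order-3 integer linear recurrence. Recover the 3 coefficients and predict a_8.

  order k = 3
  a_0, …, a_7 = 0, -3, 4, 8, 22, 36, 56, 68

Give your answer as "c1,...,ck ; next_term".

  a_3 = 2·4 + 0·-3 + -2·0 = 8
  a_4 = 2·8 + 0·4 + -2·-3 = 22
  a_5 = 2·22 + 0·8 + -2·4 = 36
  a_6 = 2·36 + 0·22 + -2·8 = 56
  a_7 = 2·56 + 0·36 + -2·22 = 68
  a_8 = 2·68 + 0·56 + -2·36 = 64

2,0,-2 ; 64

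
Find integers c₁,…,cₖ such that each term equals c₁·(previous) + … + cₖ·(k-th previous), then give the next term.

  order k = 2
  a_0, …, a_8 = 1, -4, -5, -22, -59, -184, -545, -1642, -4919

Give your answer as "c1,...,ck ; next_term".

  a_2 = 2·-4 + 3·1 = -5
  a_3 = 2·-5 + 3·-4 = -22
  a_4 = 2·-22 + 3·-5 = -59
  a_5 = 2·-59 + 3·-22 = -184
  a_6 = 2·-184 + 3·-59 = -545
  a_7 = 2·-545 + 3·-184 = -1642
  a_8 = 2·-1642 + 3·-545 = -4919
  a_9 = 2·-4919 + 3·-1642 = -14764

2,3 ; -14764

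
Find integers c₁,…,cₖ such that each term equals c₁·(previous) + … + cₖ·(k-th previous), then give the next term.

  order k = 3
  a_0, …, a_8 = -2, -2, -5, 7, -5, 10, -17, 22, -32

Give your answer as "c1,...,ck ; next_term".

-1,0,-1 ; 49

  a_3 = -1·-5 + 0·-2 + -1·-2 = 7
  a_4 = -1·7 + 0·-5 + -1·-2 = -5
  a_5 = -1·-5 + 0·7 + -1·-5 = 10
  a_6 = -1·10 + 0·-5 + -1·7 = -17
  a_7 = -1·-17 + 0·10 + -1·-5 = 22
  a_8 = -1·22 + 0·-17 + -1·10 = -32
  a_9 = -1·-32 + 0·22 + -1·-17 = 49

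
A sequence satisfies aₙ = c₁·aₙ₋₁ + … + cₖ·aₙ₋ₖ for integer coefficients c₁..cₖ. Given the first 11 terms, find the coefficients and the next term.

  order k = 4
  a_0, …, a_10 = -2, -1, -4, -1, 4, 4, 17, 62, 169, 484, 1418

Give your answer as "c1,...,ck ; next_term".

  a_4 = 3·-1 + -1·-4 + 3·-1 + -3·-2 = 4
  a_5 = 3·4 + -1·-1 + 3·-4 + -3·-1 = 4
  a_6 = 3·4 + -1·4 + 3·-1 + -3·-4 = 17
  a_7 = 3·17 + -1·4 + 3·4 + -3·-1 = 62
  a_8 = 3·62 + -1·17 + 3·4 + -3·4 = 169
  a_9 = 3·169 + -1·62 + 3·17 + -3·4 = 484
  a_10 = 3·484 + -1·169 + 3·62 + -3·17 = 1418
  a_11 = 3·1418 + -1·484 + 3·169 + -3·62 = 4091

3,-1,3,-3 ; 4091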